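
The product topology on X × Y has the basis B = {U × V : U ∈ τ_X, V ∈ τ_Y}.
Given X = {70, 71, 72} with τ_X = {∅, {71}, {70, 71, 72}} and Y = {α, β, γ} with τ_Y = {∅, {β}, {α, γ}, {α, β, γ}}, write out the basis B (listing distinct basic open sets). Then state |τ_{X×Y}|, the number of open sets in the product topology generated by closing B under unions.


Basis B = {∅ × ∅, {71} × {β}, {71} × {α, γ}, {70, 71, 72} × {β}, {71} × {α, β, γ}, {70, 71, 72} × {α, γ}, {70, 71, 72} × {α, β, γ}}; |τ_{X×Y}| = 9.

Enumerate products U × V with U ∈ τ_X, V ∈ τ_Y (deduplicated):
  ∅ × ∅ = {} (∅)
  {71} × {β} = {(71,β)}
  {71} × {α, γ} = {(71,α), (71,γ)}
  {70, 71, 72} × {β} = {(70,β), (71,β), (72,β)}
  {71} × {α, β, γ} = {(71,α), (71,β), (71,γ)}
  {70, 71, 72} × {α, γ} = {(70,α), (70,γ), (71,α), (71,γ), (72,α), (72,γ)}
  {70, 71, 72} × {α, β, γ} = {(70,α), (70,β), (70,γ), (71,α), (71,β), (71,γ), (72,α), (72,β), (72,γ)}
These 7 distinct sets form the basis B.
Close under arbitrary unions to get τ_{X×Y}; counting gives |τ_{X×Y}| = 9.


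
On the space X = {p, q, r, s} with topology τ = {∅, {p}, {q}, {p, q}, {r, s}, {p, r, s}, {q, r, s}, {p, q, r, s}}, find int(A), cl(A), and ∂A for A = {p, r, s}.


int(A) = {p, r, s}, cl(A) = {p, r, s}, ∂A = ∅.

Closed sets in (X, τ) are complements of opens:
  closed(X, τ) = {∅, {p}, {q}, {p, q}, {r, s}, {p, r, s}, {q, r, s}, {p, q, r, s}}.
int(A) = ⋃ {U ∈ τ : U ⊆ A}. Opens contained in A: ∅, {p}, {r, s}, {p, r, s}.
Taking the union of these: int(A) = {p, r, s}.
cl(A) = ⋂ {C closed : A ⊆ C}. Closed sets containing A: {p, r, s}, {p, q, r, s}.
Intersecting these: cl(A) = {p, r, s}.
∂A = cl(A) ∖ int(A) = {p, r, s} ∖ {p, r, s} = ∅.


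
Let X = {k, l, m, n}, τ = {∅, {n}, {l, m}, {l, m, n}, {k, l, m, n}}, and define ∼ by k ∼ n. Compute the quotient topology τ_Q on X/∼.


X/∼ = {[k=n], [l], [m]}; |τ_Q| = 3.

Equivalence classes: [k=n], [l], [m].
Quotient map π: X → X/∼ sends k ↦ [k=n], l ↦ [l], m ↦ [m], n ↦ [k=n].
For each subset V ⊆ X/∼, compute π^{-1}(V) ⊆ X and check whether π^{-1}(V) ∈ τ. V is open in τ_Q iff π^{-1}(V) ∈ τ.
  V = {}: π^{-1}(V) = ∅ ∈ τ ✓.
  V = {[k=n]}: π^{-1}(V) = {k, n} ∉ τ ✗.
  V = {[l]}: π^{-1}(V) = {l} ∉ τ ✗.
  V = {[k=n], [l]}: π^{-1}(V) = {k, l, n} ∉ τ ✗.
  V = {[m]}: π^{-1}(V) = {m} ∉ τ ✗.
  V = {[k=n], [m]}: π^{-1}(V) = {k, m, n} ∉ τ ✗.
  V = {[l], [m]}: π^{-1}(V) = {l, m} ∈ τ ✓.
  V = {[k=n], [l], [m]}: π^{-1}(V) = {k, l, m, n} ∈ τ ✓.
Open sets in the quotient: τ_Q = {{}, {[l], [m]}, {[k=n], [l], [m]}} (3 elements).


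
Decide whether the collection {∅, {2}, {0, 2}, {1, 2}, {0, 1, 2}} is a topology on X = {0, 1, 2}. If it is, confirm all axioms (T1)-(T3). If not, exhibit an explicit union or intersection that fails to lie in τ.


τ IS a topology on X.

Axiom (T1): ∅ ∈ τ? Yes; X ∈ τ? Yes.
Axiom (T2/T3): check pairwise unions and intersections of members of τ.
All pairwise intersections and unions checked — each lies in τ. Therefore τ satisfies (T1), (T2), (T3): it IS a topology on X.


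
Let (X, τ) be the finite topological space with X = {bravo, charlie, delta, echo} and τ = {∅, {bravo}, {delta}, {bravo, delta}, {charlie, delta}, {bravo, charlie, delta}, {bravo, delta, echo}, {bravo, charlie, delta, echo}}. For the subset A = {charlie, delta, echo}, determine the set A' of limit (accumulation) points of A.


A' = {charlie, echo}

For each x ∈ X, list the open sets U ∈ τ with x ∈ U, then check whether U ∩ (A ∖ {x}) ≠ ∅ for every such U.
  x = bravo: open {bravo} ∋ x has {bravo} ∩ (A ∖ {bravo}) = ∅, so x is NOT a limit point.
  x = charlie: opens ∋ x are {charlie, delta}, {bravo, charlie, delta}, {bravo, charlie, delta, echo}; each meets A ∖ {charlie}, so x IS a limit point.
  x = delta: open {delta} ∋ x has {delta} ∩ (A ∖ {delta}) = ∅, so x is NOT a limit point.
  x = echo: opens ∋ x are {bravo, delta, echo}, {bravo, charlie, delta, echo}; each meets A ∖ {echo}, so x IS a limit point.
Collecting: A' = {charlie, echo}.


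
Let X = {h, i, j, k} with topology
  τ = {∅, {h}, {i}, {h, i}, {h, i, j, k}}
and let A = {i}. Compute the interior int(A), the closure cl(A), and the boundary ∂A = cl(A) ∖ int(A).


int(A) = {i}, cl(A) = {i, j, k}, ∂A = {j, k}.

Closed sets in (X, τ) are complements of opens:
  closed(X, τ) = {∅, {j, k}, {h, j, k}, {i, j, k}, {h, i, j, k}}.
int(A) = ⋃ {U ∈ τ : U ⊆ A}. Opens contained in A: ∅, {i}.
Taking the union of these: int(A) = {i}.
cl(A) = ⋂ {C closed : A ⊆ C}. Closed sets containing A: {i, j, k}, {h, i, j, k}.
Intersecting these: cl(A) = {i, j, k}.
∂A = cl(A) ∖ int(A) = {i, j, k} ∖ {i} = {j, k}.


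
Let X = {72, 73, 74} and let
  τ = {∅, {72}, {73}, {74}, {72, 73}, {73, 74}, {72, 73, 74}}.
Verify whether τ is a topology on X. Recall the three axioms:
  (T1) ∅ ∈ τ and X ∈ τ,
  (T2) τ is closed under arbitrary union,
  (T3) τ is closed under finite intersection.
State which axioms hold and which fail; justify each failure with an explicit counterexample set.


τ is NOT a topology on X.

Axiom (T1): ∅ ∈ τ? Yes; X ∈ τ? Yes.
Axiom (T2/T3): check pairwise unions and intersections of members of τ.
Counterexample for (T2): {72} ∪ {74} = {72, 74} ∉ τ. Therefore τ is NOT a topology.


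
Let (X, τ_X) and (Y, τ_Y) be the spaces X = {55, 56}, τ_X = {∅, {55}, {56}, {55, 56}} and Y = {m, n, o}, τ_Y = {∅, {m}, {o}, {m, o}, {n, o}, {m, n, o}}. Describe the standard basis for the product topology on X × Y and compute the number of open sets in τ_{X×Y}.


Basis B = {∅ × ∅, {55} × {m}, {55} × {o}, {56} × {m}, {56} × {o}, {55} × {m, o}, {55, 56} × {m}, {55} × {n, o}, {55, 56} × {o}, {56} × {m, o}, {56} × {n, o}, {55} × {m, n, o}, {56} × {m, n, o}, {55, 56} × {m, o}, {55, 56} × {n, o}, {55, 56} × {m, n, o}}; |τ_{X×Y}| = 36.

Enumerate products U × V with U ∈ τ_X, V ∈ τ_Y (deduplicated):
  ∅ × ∅ = {} (∅)
  {55} × {m} = {(55,m)}
  {55} × {o} = {(55,o)}
  {56} × {m} = {(56,m)}
  {56} × {o} = {(56,o)}
  {55} × {m, o} = {(55,m), (55,o)}
  {55, 56} × {m} = {(55,m), (56,m)}
  {55} × {n, o} = {(55,n), (55,o)}
  {55, 56} × {o} = {(55,o), (56,o)}
  {56} × {m, o} = {(56,m), (56,o)}
  {56} × {n, o} = {(56,n), (56,o)}
  {55} × {m, n, o} = {(55,m), (55,n), (55,o)}
  {56} × {m, n, o} = {(56,m), (56,n), (56,o)}
  {55, 56} × {m, o} = {(55,m), (55,o), (56,m), (56,o)}
  {55, 56} × {n, o} = {(55,n), (55,o), (56,n), (56,o)}
  {55, 56} × {m, n, o} = {(55,m), (55,n), (55,o), (56,m), (56,n), (56,o)}
These 16 distinct sets form the basis B.
Close under arbitrary unions to get τ_{X×Y}; counting gives |τ_{X×Y}| = 36.


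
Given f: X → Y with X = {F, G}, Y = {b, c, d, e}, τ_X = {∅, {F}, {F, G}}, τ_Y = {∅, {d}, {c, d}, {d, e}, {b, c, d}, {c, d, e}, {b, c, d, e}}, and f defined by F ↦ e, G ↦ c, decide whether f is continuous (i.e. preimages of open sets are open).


f is NOT continuous.

Compute f^{-1}(U) for each U ∈ τ_Y:
  U = ∅: f^{-1}(U) = ∅ ∈ τ_X ✓.
  U = {d}: f^{-1}(U) = ∅ ∈ τ_X ✓.
  U = {c, d}: f^{-1}(U) = {G} ∉ τ_X ✗.
  U = {d, e}: f^{-1}(U) = {F} ∈ τ_X ✓.
  U = {b, c, d}: f^{-1}(U) = {G} ∉ τ_X ✗.
  U = {c, d, e}: f^{-1}(U) = {F, G} ∈ τ_X ✓.
  U = {b, c, d, e}: f^{-1}(U) = {F, G} ∈ τ_X ✓.
Found U = {c, d} with f^{-1}(U) = {G} not in τ_X. Therefore f is NOT continuous.


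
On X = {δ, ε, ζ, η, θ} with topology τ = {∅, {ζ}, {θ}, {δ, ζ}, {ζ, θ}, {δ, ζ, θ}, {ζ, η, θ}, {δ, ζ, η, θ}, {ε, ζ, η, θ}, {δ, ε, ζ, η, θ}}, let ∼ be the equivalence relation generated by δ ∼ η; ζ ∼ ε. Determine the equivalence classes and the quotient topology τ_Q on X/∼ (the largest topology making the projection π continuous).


X/∼ = {[δ=η], [ε=ζ], [θ]}; |τ_Q| = 3.

Equivalence classes: [δ=η], [ε=ζ], [θ].
Quotient map π: X → X/∼ sends δ ↦ [δ=η], ε ↦ [ε=ζ], ζ ↦ [ε=ζ], η ↦ [δ=η], θ ↦ [θ].
For each subset V ⊆ X/∼, compute π^{-1}(V) ⊆ X and check whether π^{-1}(V) ∈ τ. V is open in τ_Q iff π^{-1}(V) ∈ τ.
  V = {}: π^{-1}(V) = ∅ ∈ τ ✓.
  V = {[δ=η]}: π^{-1}(V) = {δ, η} ∉ τ ✗.
  V = {[ε=ζ]}: π^{-1}(V) = {ε, ζ} ∉ τ ✗.
  V = {[δ=η], [ε=ζ]}: π^{-1}(V) = {δ, ε, ζ, η} ∉ τ ✗.
  V = {[θ]}: π^{-1}(V) = {θ} ∈ τ ✓.
  V = {[δ=η], [θ]}: π^{-1}(V) = {δ, η, θ} ∉ τ ✗.
  V = {[ε=ζ], [θ]}: π^{-1}(V) = {ε, ζ, θ} ∉ τ ✗.
  V = {[δ=η], [ε=ζ], [θ]}: π^{-1}(V) = {δ, ε, ζ, η, θ} ∈ τ ✓.
Open sets in the quotient: τ_Q = {{}, {[θ]}, {[δ=η], [ε=ζ], [θ]}} (3 elements).


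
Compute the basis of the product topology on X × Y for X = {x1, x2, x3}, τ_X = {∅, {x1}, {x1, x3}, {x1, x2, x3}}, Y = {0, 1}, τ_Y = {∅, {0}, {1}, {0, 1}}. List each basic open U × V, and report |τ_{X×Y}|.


Basis B = {∅ × ∅, {x1} × {0}, {x1} × {1}, {x1} × {0, 1}, {x1, x3} × {0}, {x1, x3} × {1}, {x1, x2, x3} × {0}, {x1, x2, x3} × {1}, {x1, x3} × {0, 1}, {x1, x2, x3} × {0, 1}}; |τ_{X×Y}| = 16.

Enumerate products U × V with U ∈ τ_X, V ∈ τ_Y (deduplicated):
  ∅ × ∅ = {} (∅)
  {x1} × {0} = {(x1,0)}
  {x1} × {1} = {(x1,1)}
  {x1} × {0, 1} = {(x1,0), (x1,1)}
  {x1, x3} × {0} = {(x1,0), (x3,0)}
  {x1, x3} × {1} = {(x1,1), (x3,1)}
  {x1, x2, x3} × {0} = {(x1,0), (x2,0), (x3,0)}
  {x1, x2, x3} × {1} = {(x1,1), (x2,1), (x3,1)}
  {x1, x3} × {0, 1} = {(x1,0), (x1,1), (x3,0), (x3,1)}
  {x1, x2, x3} × {0, 1} = {(x1,0), (x1,1), (x2,0), (x2,1), (x3,0), (x3,1)}
These 10 distinct sets form the basis B.
Close under arbitrary unions to get τ_{X×Y}; counting gives |τ_{X×Y}| = 16.


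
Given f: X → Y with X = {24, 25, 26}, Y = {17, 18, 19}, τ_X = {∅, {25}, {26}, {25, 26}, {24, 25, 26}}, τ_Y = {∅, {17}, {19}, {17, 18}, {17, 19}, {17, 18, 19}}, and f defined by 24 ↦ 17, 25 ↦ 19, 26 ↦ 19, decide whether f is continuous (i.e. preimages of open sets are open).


f is NOT continuous.

Compute f^{-1}(U) for each U ∈ τ_Y:
  U = ∅: f^{-1}(U) = ∅ ∈ τ_X ✓.
  U = {17}: f^{-1}(U) = {24} ∉ τ_X ✗.
  U = {19}: f^{-1}(U) = {25, 26} ∈ τ_X ✓.
  U = {17, 18}: f^{-1}(U) = {24} ∉ τ_X ✗.
  U = {17, 19}: f^{-1}(U) = {24, 25, 26} ∈ τ_X ✓.
  U = {17, 18, 19}: f^{-1}(U) = {24, 25, 26} ∈ τ_X ✓.
Found U = {17} with f^{-1}(U) = {24} not in τ_X. Therefore f is NOT continuous.


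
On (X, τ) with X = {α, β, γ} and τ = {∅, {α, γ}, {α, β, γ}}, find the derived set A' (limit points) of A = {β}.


A' = ∅

For each x ∈ X, list the open sets U ∈ τ with x ∈ U, then check whether U ∩ (A ∖ {x}) ≠ ∅ for every such U.
  x = α: open {α, γ} ∋ x has {α, γ} ∩ (A ∖ {α}) = ∅, so x is NOT a limit point.
  x = β: open {α, β, γ} ∋ x has {α, β, γ} ∩ (A ∖ {β}) = ∅, so x is NOT a limit point.
  x = γ: open {α, γ} ∋ x has {α, γ} ∩ (A ∖ {γ}) = ∅, so x is NOT a limit point.
Collecting: A' = ∅.


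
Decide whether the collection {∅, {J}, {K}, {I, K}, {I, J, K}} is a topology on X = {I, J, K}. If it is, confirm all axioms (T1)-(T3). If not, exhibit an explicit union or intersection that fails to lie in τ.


τ is NOT a topology on X.

Axiom (T1): ∅ ∈ τ? Yes; X ∈ τ? Yes.
Axiom (T2/T3): check pairwise unions and intersections of members of τ.
Counterexample for (T2): {J} ∪ {K} = {J, K} ∉ τ. Therefore τ is NOT a topology.


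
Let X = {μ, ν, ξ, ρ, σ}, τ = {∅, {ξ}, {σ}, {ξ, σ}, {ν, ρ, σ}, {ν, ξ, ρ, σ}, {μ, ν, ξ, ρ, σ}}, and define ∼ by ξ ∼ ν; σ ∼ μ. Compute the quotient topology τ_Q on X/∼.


X/∼ = {[μ=σ], [ν=ξ], [ρ]}; |τ_Q| = 2.

Equivalence classes: [μ=σ], [ν=ξ], [ρ].
Quotient map π: X → X/∼ sends μ ↦ [μ=σ], ν ↦ [ν=ξ], ξ ↦ [ν=ξ], ρ ↦ [ρ], σ ↦ [μ=σ].
For each subset V ⊆ X/∼, compute π^{-1}(V) ⊆ X and check whether π^{-1}(V) ∈ τ. V is open in τ_Q iff π^{-1}(V) ∈ τ.
  V = {}: π^{-1}(V) = ∅ ∈ τ ✓.
  V = {[μ=σ]}: π^{-1}(V) = {μ, σ} ∉ τ ✗.
  V = {[ν=ξ]}: π^{-1}(V) = {ν, ξ} ∉ τ ✗.
  V = {[μ=σ], [ν=ξ]}: π^{-1}(V) = {μ, ν, ξ, σ} ∉ τ ✗.
  V = {[ρ]}: π^{-1}(V) = {ρ} ∉ τ ✗.
  V = {[μ=σ], [ρ]}: π^{-1}(V) = {μ, ρ, σ} ∉ τ ✗.
  V = {[ν=ξ], [ρ]}: π^{-1}(V) = {ν, ξ, ρ} ∉ τ ✗.
  V = {[μ=σ], [ν=ξ], [ρ]}: π^{-1}(V) = {μ, ν, ξ, ρ, σ} ∈ τ ✓.
Open sets in the quotient: τ_Q = {{}, {[μ=σ], [ν=ξ], [ρ]}} (2 elements).


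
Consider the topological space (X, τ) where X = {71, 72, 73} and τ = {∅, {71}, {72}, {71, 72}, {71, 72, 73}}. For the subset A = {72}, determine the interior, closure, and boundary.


int(A) = {72}, cl(A) = {72, 73}, ∂A = {73}.

Closed sets in (X, τ) are complements of opens:
  closed(X, τ) = {∅, {73}, {71, 73}, {72, 73}, {71, 72, 73}}.
int(A) = ⋃ {U ∈ τ : U ⊆ A}. Opens contained in A: ∅, {72}.
Taking the union of these: int(A) = {72}.
cl(A) = ⋂ {C closed : A ⊆ C}. Closed sets containing A: {72, 73}, {71, 72, 73}.
Intersecting these: cl(A) = {72, 73}.
∂A = cl(A) ∖ int(A) = {72, 73} ∖ {72} = {73}.


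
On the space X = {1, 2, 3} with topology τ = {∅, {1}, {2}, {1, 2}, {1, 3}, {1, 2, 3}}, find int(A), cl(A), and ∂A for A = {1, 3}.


int(A) = {1, 3}, cl(A) = {1, 3}, ∂A = ∅.

Closed sets in (X, τ) are complements of opens:
  closed(X, τ) = {∅, {2}, {3}, {1, 3}, {2, 3}, {1, 2, 3}}.
int(A) = ⋃ {U ∈ τ : U ⊆ A}. Opens contained in A: ∅, {1}, {1, 3}.
Taking the union of these: int(A) = {1, 3}.
cl(A) = ⋂ {C closed : A ⊆ C}. Closed sets containing A: {1, 3}, {1, 2, 3}.
Intersecting these: cl(A) = {1, 3}.
∂A = cl(A) ∖ int(A) = {1, 3} ∖ {1, 3} = ∅.


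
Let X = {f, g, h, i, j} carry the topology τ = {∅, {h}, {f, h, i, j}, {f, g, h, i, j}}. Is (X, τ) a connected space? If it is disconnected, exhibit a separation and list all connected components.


(X, τ) is connected.

Find clopen sets (U ∈ τ with X ∖ U ∈ τ):
  U = ∅, X ∖ U = {f, g, h, i, j} — both open, so U is clopen.
  U = {f, g, h, i, j}, X ∖ U = ∅ — both open, so U is clopen.
Only trivial clopens (∅ and X) exist, so (X, τ) is connected.
Compute connected components by grouping points that agree on all clopens:
  component: {f, g, h, i, j}


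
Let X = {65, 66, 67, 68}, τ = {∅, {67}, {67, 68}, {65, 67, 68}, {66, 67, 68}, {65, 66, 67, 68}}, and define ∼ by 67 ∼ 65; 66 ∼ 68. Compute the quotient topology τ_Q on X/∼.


X/∼ = {[65=67], [66=68]}; |τ_Q| = 2.

Equivalence classes: [65=67], [66=68].
Quotient map π: X → X/∼ sends 65 ↦ [65=67], 66 ↦ [66=68], 67 ↦ [65=67], 68 ↦ [66=68].
For each subset V ⊆ X/∼, compute π^{-1}(V) ⊆ X and check whether π^{-1}(V) ∈ τ. V is open in τ_Q iff π^{-1}(V) ∈ τ.
  V = {}: π^{-1}(V) = ∅ ∈ τ ✓.
  V = {[65=67]}: π^{-1}(V) = {65, 67} ∉ τ ✗.
  V = {[66=68]}: π^{-1}(V) = {66, 68} ∉ τ ✗.
  V = {[65=67], [66=68]}: π^{-1}(V) = {65, 66, 67, 68} ∈ τ ✓.
Open sets in the quotient: τ_Q = {{}, {[65=67], [66=68]}} (2 elements).


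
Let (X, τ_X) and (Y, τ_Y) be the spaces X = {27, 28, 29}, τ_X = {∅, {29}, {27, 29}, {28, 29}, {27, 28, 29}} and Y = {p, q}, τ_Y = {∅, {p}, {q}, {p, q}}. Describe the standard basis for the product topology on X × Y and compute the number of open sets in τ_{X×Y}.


Basis B = {∅ × ∅, {29} × {p}, {29} × {q}, {27, 29} × {p}, {27, 29} × {q}, {28, 29} × {p}, {28, 29} × {q}, {29} × {p, q}, {27, 28, 29} × {p}, {27, 28, 29} × {q}, {27, 29} × {p, q}, {28, 29} × {p, q}, {27, 28, 29} × {p, q}}; |τ_{X×Y}| = 25.

Enumerate products U × V with U ∈ τ_X, V ∈ τ_Y (deduplicated):
  ∅ × ∅ = {} (∅)
  {29} × {p} = {(29,p)}
  {29} × {q} = {(29,q)}
  {27, 29} × {p} = {(27,p), (29,p)}
  {27, 29} × {q} = {(27,q), (29,q)}
  {28, 29} × {p} = {(28,p), (29,p)}
  {28, 29} × {q} = {(28,q), (29,q)}
  {29} × {p, q} = {(29,p), (29,q)}
  {27, 28, 29} × {p} = {(27,p), (28,p), (29,p)}
  {27, 28, 29} × {q} = {(27,q), (28,q), (29,q)}
  {27, 29} × {p, q} = {(27,p), (27,q), (29,p), (29,q)}
  {28, 29} × {p, q} = {(28,p), (28,q), (29,p), (29,q)}
  {27, 28, 29} × {p, q} = {(27,p), (27,q), (28,p), (28,q), (29,p), (29,q)}
These 13 distinct sets form the basis B.
Close under arbitrary unions to get τ_{X×Y}; counting gives |τ_{X×Y}| = 25.


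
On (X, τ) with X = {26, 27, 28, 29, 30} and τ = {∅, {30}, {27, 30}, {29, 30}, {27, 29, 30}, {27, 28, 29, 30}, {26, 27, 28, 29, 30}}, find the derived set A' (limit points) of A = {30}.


A' = {26, 27, 28, 29}

For each x ∈ X, list the open sets U ∈ τ with x ∈ U, then check whether U ∩ (A ∖ {x}) ≠ ∅ for every such U.
  x = 26: opens ∋ x are {26, 27, 28, 29, 30}; each meets A ∖ {26}, so x IS a limit point.
  x = 27: opens ∋ x are {27, 30}, {27, 29, 30}, {27, 28, 29, 30}, {26, 27, 28, 29, 30}; each meets A ∖ {27}, so x IS a limit point.
  x = 28: opens ∋ x are {27, 28, 29, 30}, {26, 27, 28, 29, 30}; each meets A ∖ {28}, so x IS a limit point.
  x = 29: opens ∋ x are {29, 30}, {27, 29, 30}, {27, 28, 29, 30}, {26, 27, 28, 29, 30}; each meets A ∖ {29}, so x IS a limit point.
  x = 30: open {30} ∋ x has {30} ∩ (A ∖ {30}) = ∅, so x is NOT a limit point.
Collecting: A' = {26, 27, 28, 29}.


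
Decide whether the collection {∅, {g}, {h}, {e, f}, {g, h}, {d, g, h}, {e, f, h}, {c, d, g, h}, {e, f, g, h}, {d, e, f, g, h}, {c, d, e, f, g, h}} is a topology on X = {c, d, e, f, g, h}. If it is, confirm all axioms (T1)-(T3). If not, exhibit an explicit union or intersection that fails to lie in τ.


τ is NOT a topology on X.

Axiom (T1): ∅ ∈ τ? Yes; X ∈ τ? Yes.
Axiom (T2/T3): check pairwise unions and intersections of members of τ.
Counterexample for (T2): {g} ∪ {e, f} = {e, f, g} ∉ τ. Therefore τ is NOT a topology.


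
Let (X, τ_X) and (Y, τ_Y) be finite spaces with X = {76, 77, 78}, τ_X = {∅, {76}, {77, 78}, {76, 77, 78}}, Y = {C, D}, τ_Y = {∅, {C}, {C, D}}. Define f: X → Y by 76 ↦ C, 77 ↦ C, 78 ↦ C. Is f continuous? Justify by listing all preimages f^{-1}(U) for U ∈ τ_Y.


f IS continuous.

Compute f^{-1}(U) for each U ∈ τ_Y:
  U = ∅: f^{-1}(U) = ∅ ∈ τ_X ✓.
  U = {C}: f^{-1}(U) = {76, 77, 78} ∈ τ_X ✓.
  U = {C, D}: f^{-1}(U) = {76, 77, 78} ∈ τ_X ✓.
Every preimage lies in τ_X, so f IS continuous.


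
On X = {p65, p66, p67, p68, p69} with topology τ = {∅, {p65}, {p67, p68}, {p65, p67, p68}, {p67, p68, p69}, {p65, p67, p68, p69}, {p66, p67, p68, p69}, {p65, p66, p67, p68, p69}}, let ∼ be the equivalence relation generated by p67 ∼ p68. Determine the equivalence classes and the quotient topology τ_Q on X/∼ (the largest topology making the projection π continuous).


X/∼ = {[p65], [p66], [p67=p68], [p69]}; |τ_Q| = 8.

Equivalence classes: [p65], [p66], [p67=p68], [p69].
Quotient map π: X → X/∼ sends p65 ↦ [p65], p66 ↦ [p66], p67 ↦ [p67=p68], p68 ↦ [p67=p68], p69 ↦ [p69].
For each subset V ⊆ X/∼, compute π^{-1}(V) ⊆ X and check whether π^{-1}(V) ∈ τ. V is open in τ_Q iff π^{-1}(V) ∈ τ.
  V = {}: π^{-1}(V) = ∅ ∈ τ ✓.
  V = {[p65]}: π^{-1}(V) = {p65} ∈ τ ✓.
  V = {[p66]}: π^{-1}(V) = {p66} ∉ τ ✗.
  V = {[p65], [p66]}: π^{-1}(V) = {p65, p66} ∉ τ ✗.
  V = {[p67=p68]}: π^{-1}(V) = {p67, p68} ∈ τ ✓.
  V = {[p65], [p67=p68]}: π^{-1}(V) = {p65, p67, p68} ∈ τ ✓.
  V = {[p66], [p67=p68]}: π^{-1}(V) = {p66, p67, p68} ∉ τ ✗.
  V = {[p65], [p66], [p67=p68]}: π^{-1}(V) = {p65, p66, p67, p68} ∉ τ ✗.
  V = {[p69]}: π^{-1}(V) = {p69} ∉ τ ✗.
  V = {[p65], [p69]}: π^{-1}(V) = {p65, p69} ∉ τ ✗.
  V = {[p66], [p69]}: π^{-1}(V) = {p66, p69} ∉ τ ✗.
  V = {[p65], [p66], [p69]}: π^{-1}(V) = {p65, p66, p69} ∉ τ ✗.
  V = {[p67=p68], [p69]}: π^{-1}(V) = {p67, p68, p69} ∈ τ ✓.
  V = {[p65], [p67=p68], [p69]}: π^{-1}(V) = {p65, p67, p68, p69} ∈ τ ✓.
  V = {[p66], [p67=p68], [p69]}: π^{-1}(V) = {p66, p67, p68, p69} ∈ τ ✓.
  V = {[p65], [p66], [p67=p68], [p69]}: π^{-1}(V) = {p65, p66, p67, p68, p69} ∈ τ ✓.
Open sets in the quotient: τ_Q = {{}, {[p65]}, {[p67=p68]}, {[p65], [p67=p68]}, {[p67=p68], [p69]}, {[p65], [p67=p68], [p69]}, {[p66], [p67=p68], [p69]}, {[p65], [p66], [p67=p68], [p69]}} (8 elements).


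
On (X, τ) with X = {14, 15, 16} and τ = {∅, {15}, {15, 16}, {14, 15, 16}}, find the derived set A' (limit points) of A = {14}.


A' = ∅

For each x ∈ X, list the open sets U ∈ τ with x ∈ U, then check whether U ∩ (A ∖ {x}) ≠ ∅ for every such U.
  x = 14: open {14, 15, 16} ∋ x has {14, 15, 16} ∩ (A ∖ {14}) = ∅, so x is NOT a limit point.
  x = 15: open {15} ∋ x has {15} ∩ (A ∖ {15}) = ∅, so x is NOT a limit point.
  x = 16: open {15, 16} ∋ x has {15, 16} ∩ (A ∖ {16}) = ∅, so x is NOT a limit point.
Collecting: A' = ∅.


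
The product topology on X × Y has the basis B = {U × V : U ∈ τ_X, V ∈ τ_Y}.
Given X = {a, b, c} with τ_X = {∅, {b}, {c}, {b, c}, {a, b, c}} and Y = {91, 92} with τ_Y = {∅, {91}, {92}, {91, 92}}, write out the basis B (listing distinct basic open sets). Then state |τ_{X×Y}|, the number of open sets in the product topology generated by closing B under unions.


Basis B = {∅ × ∅, {b} × {91}, {b} × {92}, {c} × {91}, {c} × {92}, {b} × {91, 92}, {b, c} × {91}, {b, c} × {92}, {c} × {91, 92}, {a, b, c} × {91}, {a, b, c} × {92}, {b, c} × {91, 92}, {a, b, c} × {91, 92}}; |τ_{X×Y}| = 25.

Enumerate products U × V with U ∈ τ_X, V ∈ τ_Y (deduplicated):
  ∅ × ∅ = {} (∅)
  {b} × {91} = {(b,91)}
  {b} × {92} = {(b,92)}
  {c} × {91} = {(c,91)}
  {c} × {92} = {(c,92)}
  {b} × {91, 92} = {(b,91), (b,92)}
  {b, c} × {91} = {(b,91), (c,91)}
  {b, c} × {92} = {(b,92), (c,92)}
  {c} × {91, 92} = {(c,91), (c,92)}
  {a, b, c} × {91} = {(a,91), (b,91), (c,91)}
  {a, b, c} × {92} = {(a,92), (b,92), (c,92)}
  {b, c} × {91, 92} = {(b,91), (b,92), (c,91), (c,92)}
  {a, b, c} × {91, 92} = {(a,91), (a,92), (b,91), (b,92), (c,91), (c,92)}
These 13 distinct sets form the basis B.
Close under arbitrary unions to get τ_{X×Y}; counting gives |τ_{X×Y}| = 25.


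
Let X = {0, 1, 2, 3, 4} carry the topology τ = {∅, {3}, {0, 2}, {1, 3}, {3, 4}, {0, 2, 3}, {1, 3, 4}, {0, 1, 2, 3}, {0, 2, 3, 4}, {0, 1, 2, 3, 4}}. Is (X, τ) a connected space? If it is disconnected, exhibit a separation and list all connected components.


(X, τ) is disconnected; components = [{0, 2}, {1, 3, 4}].

Find clopen sets (U ∈ τ with X ∖ U ∈ τ):
  U = ∅, X ∖ U = {0, 1, 2, 3, 4} — both open, so U is clopen.
  U = {0, 2}, X ∖ U = {1, 3, 4} — both open, so U is clopen.
  U = {1, 3, 4}, X ∖ U = {0, 2} — both open, so U is clopen.
  U = {0, 1, 2, 3, 4}, X ∖ U = ∅ — both open, so U is clopen.
Nontrivial clopen(s) exist: e.g. {0, 2}. So (X, τ) is disconnected.
Compute connected components by grouping points that agree on all clopens:
  component: {0, 2}
  component: {1, 3, 4}


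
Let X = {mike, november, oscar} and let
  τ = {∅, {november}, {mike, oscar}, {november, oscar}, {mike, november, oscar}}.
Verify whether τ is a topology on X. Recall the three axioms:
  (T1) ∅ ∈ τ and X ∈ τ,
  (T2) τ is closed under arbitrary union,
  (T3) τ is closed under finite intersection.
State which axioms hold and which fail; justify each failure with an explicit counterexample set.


τ is NOT a topology on X.

Axiom (T1): ∅ ∈ τ? Yes; X ∈ τ? Yes.
Axiom (T2/T3): check pairwise unions and intersections of members of τ.
Counterexample for (T3): {mike, oscar} ∩ {november, oscar} = {oscar} ∉ τ. Therefore τ is NOT a topology.


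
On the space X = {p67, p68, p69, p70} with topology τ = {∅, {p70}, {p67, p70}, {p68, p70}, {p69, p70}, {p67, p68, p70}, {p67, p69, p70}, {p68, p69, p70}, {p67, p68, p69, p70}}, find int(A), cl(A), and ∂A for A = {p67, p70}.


int(A) = {p67, p70}, cl(A) = {p67, p68, p69, p70}, ∂A = {p68, p69}.

Closed sets in (X, τ) are complements of opens:
  closed(X, τ) = {∅, {p67}, {p68}, {p69}, {p67, p68}, {p67, p69}, {p68, p69}, {p67, p68, p69}, {p67, p68, p69, p70}}.
int(A) = ⋃ {U ∈ τ : U ⊆ A}. Opens contained in A: ∅, {p70}, {p67, p70}.
Taking the union of these: int(A) = {p67, p70}.
cl(A) = ⋂ {C closed : A ⊆ C}. Closed sets containing A: {p67, p68, p69, p70}.
Intersecting these: cl(A) = {p67, p68, p69, p70}.
∂A = cl(A) ∖ int(A) = {p67, p68, p69, p70} ∖ {p67, p70} = {p68, p69}.


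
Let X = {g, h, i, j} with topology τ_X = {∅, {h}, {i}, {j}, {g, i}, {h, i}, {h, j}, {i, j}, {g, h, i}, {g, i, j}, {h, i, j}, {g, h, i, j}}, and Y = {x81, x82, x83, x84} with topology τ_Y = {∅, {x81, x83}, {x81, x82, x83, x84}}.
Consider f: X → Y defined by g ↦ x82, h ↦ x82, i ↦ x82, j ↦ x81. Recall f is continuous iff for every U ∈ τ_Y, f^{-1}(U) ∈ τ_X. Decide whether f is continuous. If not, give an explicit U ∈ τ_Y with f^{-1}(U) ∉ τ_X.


f IS continuous.

Compute f^{-1}(U) for each U ∈ τ_Y:
  U = ∅: f^{-1}(U) = ∅ ∈ τ_X ✓.
  U = {x81, x83}: f^{-1}(U) = {j} ∈ τ_X ✓.
  U = {x81, x82, x83, x84}: f^{-1}(U) = {g, h, i, j} ∈ τ_X ✓.
Every preimage lies in τ_X, so f IS continuous.


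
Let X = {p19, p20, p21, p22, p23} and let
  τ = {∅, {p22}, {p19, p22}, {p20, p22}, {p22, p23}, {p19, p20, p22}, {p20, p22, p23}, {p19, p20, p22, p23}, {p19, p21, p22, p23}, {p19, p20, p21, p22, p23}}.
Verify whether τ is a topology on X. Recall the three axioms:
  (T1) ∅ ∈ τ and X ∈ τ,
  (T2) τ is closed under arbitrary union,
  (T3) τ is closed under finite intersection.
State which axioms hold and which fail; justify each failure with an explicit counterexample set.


τ is NOT a topology on X.

Axiom (T1): ∅ ∈ τ? Yes; X ∈ τ? Yes.
Axiom (T2/T3): check pairwise unions and intersections of members of τ.
Counterexample for (T2): {p19, p22} ∪ {p22, p23} = {p19, p22, p23} ∉ τ. Therefore τ is NOT a topology.


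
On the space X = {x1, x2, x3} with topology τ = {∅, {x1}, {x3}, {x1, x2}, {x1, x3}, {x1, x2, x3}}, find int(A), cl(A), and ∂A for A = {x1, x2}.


int(A) = {x1, x2}, cl(A) = {x1, x2}, ∂A = ∅.

Closed sets in (X, τ) are complements of opens:
  closed(X, τ) = {∅, {x2}, {x3}, {x1, x2}, {x2, x3}, {x1, x2, x3}}.
int(A) = ⋃ {U ∈ τ : U ⊆ A}. Opens contained in A: ∅, {x1}, {x1, x2}.
Taking the union of these: int(A) = {x1, x2}.
cl(A) = ⋂ {C closed : A ⊆ C}. Closed sets containing A: {x1, x2}, {x1, x2, x3}.
Intersecting these: cl(A) = {x1, x2}.
∂A = cl(A) ∖ int(A) = {x1, x2} ∖ {x1, x2} = ∅.


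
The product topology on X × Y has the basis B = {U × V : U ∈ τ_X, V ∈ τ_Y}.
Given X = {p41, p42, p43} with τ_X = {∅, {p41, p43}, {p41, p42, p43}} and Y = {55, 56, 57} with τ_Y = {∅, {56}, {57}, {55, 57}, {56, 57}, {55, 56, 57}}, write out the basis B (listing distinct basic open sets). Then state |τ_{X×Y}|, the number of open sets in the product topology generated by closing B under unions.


Basis B = {∅ × ∅, {p41, p43} × {56}, {p41, p43} × {57}, {p41, p42, p43} × {56}, {p41, p42, p43} × {57}, {p41, p43} × {55, 57}, {p41, p43} × {56, 57}, {p41, p43} × {55, 56, 57}, {p41, p42, p43} × {55, 57}, {p41, p42, p43} × {56, 57}, {p41, p42, p43} × {55, 56, 57}}; |τ_{X×Y}| = 18.

Enumerate products U × V with U ∈ τ_X, V ∈ τ_Y (deduplicated):
  ∅ × ∅ = {} (∅)
  {p41, p43} × {56} = {(p41,56), (p43,56)}
  {p41, p43} × {57} = {(p41,57), (p43,57)}
  {p41, p42, p43} × {56} = {(p41,56), (p42,56), (p43,56)}
  {p41, p42, p43} × {57} = {(p41,57), (p42,57), (p43,57)}
  {p41, p43} × {55, 57} = {(p41,55), (p41,57), (p43,55), (p43,57)}
  {p41, p43} × {56, 57} = {(p41,56), (p41,57), (p43,56), (p43,57)}
  {p41, p43} × {55, 56, 57} = {(p41,55), (p41,56), (p41,57), (p43,55), (p43,56), (p43,57)}
  {p41, p42, p43} × {55, 57} = {(p41,55), (p41,57), (p42,55), (p42,57), (p43,55), (p43,57)}
  {p41, p42, p43} × {56, 57} = {(p41,56), (p41,57), (p42,56), (p42,57), (p43,56), (p43,57)}
  {p41, p42, p43} × {55, 56, 57} = {(p41,55), (p41,56), (p41,57), (p42,55), (p42,56), (p42,57), (p43,55), (p43,56), (p43,57)}
These 11 distinct sets form the basis B.
Close under arbitrary unions to get τ_{X×Y}; counting gives |τ_{X×Y}| = 18.


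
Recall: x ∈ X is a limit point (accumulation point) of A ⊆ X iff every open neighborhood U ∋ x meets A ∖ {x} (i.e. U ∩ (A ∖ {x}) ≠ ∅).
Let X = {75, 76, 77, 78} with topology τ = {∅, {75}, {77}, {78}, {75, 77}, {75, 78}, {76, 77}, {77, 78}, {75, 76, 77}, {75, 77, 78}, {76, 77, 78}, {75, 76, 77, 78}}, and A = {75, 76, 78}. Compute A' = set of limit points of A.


A' = ∅

For each x ∈ X, list the open sets U ∈ τ with x ∈ U, then check whether U ∩ (A ∖ {x}) ≠ ∅ for every such U.
  x = 75: open {75} ∋ x has {75} ∩ (A ∖ {75}) = ∅, so x is NOT a limit point.
  x = 76: open {76, 77} ∋ x has {76, 77} ∩ (A ∖ {76}) = ∅, so x is NOT a limit point.
  x = 77: open {77} ∋ x has {77} ∩ (A ∖ {77}) = ∅, so x is NOT a limit point.
  x = 78: open {78} ∋ x has {78} ∩ (A ∖ {78}) = ∅, so x is NOT a limit point.
Collecting: A' = ∅.


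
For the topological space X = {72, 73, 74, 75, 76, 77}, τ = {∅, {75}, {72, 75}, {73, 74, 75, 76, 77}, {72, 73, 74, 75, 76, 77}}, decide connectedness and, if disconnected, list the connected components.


(X, τ) is connected.

Find clopen sets (U ∈ τ with X ∖ U ∈ τ):
  U = ∅, X ∖ U = {72, 73, 74, 75, 76, 77} — both open, so U is clopen.
  U = {72, 73, 74, 75, 76, 77}, X ∖ U = ∅ — both open, so U is clopen.
Only trivial clopens (∅ and X) exist, so (X, τ) is connected.
Compute connected components by grouping points that agree on all clopens:
  component: {72, 73, 74, 75, 76, 77}


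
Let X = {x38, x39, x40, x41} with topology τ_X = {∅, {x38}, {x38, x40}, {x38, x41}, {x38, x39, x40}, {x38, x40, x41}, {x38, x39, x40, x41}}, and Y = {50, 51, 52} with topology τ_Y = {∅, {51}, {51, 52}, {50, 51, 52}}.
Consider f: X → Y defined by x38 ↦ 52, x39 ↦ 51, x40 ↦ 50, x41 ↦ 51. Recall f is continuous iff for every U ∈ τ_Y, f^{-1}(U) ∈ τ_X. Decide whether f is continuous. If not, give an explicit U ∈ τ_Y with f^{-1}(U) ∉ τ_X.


f is NOT continuous.

Compute f^{-1}(U) for each U ∈ τ_Y:
  U = ∅: f^{-1}(U) = ∅ ∈ τ_X ✓.
  U = {51}: f^{-1}(U) = {x39, x41} ∉ τ_X ✗.
  U = {51, 52}: f^{-1}(U) = {x38, x39, x41} ∉ τ_X ✗.
  U = {50, 51, 52}: f^{-1}(U) = {x38, x39, x40, x41} ∈ τ_X ✓.
Found U = {51} with f^{-1}(U) = {x39, x41} not in τ_X. Therefore f is NOT continuous.


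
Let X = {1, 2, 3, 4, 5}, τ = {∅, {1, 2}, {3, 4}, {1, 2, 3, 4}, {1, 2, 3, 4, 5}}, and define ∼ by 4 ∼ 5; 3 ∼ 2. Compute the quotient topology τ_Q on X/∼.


X/∼ = {[1], [2=3], [4=5]}; |τ_Q| = 2.

Equivalence classes: [1], [2=3], [4=5].
Quotient map π: X → X/∼ sends 1 ↦ [1], 2 ↦ [2=3], 3 ↦ [2=3], 4 ↦ [4=5], 5 ↦ [4=5].
For each subset V ⊆ X/∼, compute π^{-1}(V) ⊆ X and check whether π^{-1}(V) ∈ τ. V is open in τ_Q iff π^{-1}(V) ∈ τ.
  V = {}: π^{-1}(V) = ∅ ∈ τ ✓.
  V = {[1]}: π^{-1}(V) = {1} ∉ τ ✗.
  V = {[2=3]}: π^{-1}(V) = {2, 3} ∉ τ ✗.
  V = {[1], [2=3]}: π^{-1}(V) = {1, 2, 3} ∉ τ ✗.
  V = {[4=5]}: π^{-1}(V) = {4, 5} ∉ τ ✗.
  V = {[1], [4=5]}: π^{-1}(V) = {1, 4, 5} ∉ τ ✗.
  V = {[2=3], [4=5]}: π^{-1}(V) = {2, 3, 4, 5} ∉ τ ✗.
  V = {[1], [2=3], [4=5]}: π^{-1}(V) = {1, 2, 3, 4, 5} ∈ τ ✓.
Open sets in the quotient: τ_Q = {{}, {[1], [2=3], [4=5]}} (2 elements).


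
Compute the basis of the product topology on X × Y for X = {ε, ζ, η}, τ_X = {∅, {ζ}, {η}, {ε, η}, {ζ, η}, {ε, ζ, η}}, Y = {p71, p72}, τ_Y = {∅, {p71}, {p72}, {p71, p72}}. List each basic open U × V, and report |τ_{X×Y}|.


Basis B = {∅ × ∅, {ζ} × {p71}, {ζ} × {p72}, {η} × {p71}, {η} × {p72}, {ε, η} × {p71}, {ε, η} × {p72}, {ζ} × {p71, p72}, {ζ, η} × {p71}, {ζ, η} × {p72}, {η} × {p71, p72}, {ε, ζ, η} × {p71}, {ε, ζ, η} × {p72}, {ε, η} × {p71, p72}, {ζ, η} × {p71, p72}, {ε, ζ, η} × {p71, p72}}; |τ_{X×Y}| = 36.

Enumerate products U × V with U ∈ τ_X, V ∈ τ_Y (deduplicated):
  ∅ × ∅ = {} (∅)
  {ζ} × {p71} = {(ζ,p71)}
  {ζ} × {p72} = {(ζ,p72)}
  {η} × {p71} = {(η,p71)}
  {η} × {p72} = {(η,p72)}
  {ε, η} × {p71} = {(ε,p71), (η,p71)}
  {ε, η} × {p72} = {(ε,p72), (η,p72)}
  {ζ} × {p71, p72} = {(ζ,p71), (ζ,p72)}
  {ζ, η} × {p71} = {(ζ,p71), (η,p71)}
  {ζ, η} × {p72} = {(ζ,p72), (η,p72)}
  {η} × {p71, p72} = {(η,p71), (η,p72)}
  {ε, ζ, η} × {p71} = {(ε,p71), (ζ,p71), (η,p71)}
  {ε, ζ, η} × {p72} = {(ε,p72), (ζ,p72), (η,p72)}
  {ε, η} × {p71, p72} = {(ε,p71), (ε,p72), (η,p71), (η,p72)}
  {ζ, η} × {p71, p72} = {(ζ,p71), (ζ,p72), (η,p71), (η,p72)}
  {ε, ζ, η} × {p71, p72} = {(ε,p71), (ε,p72), (ζ,p71), (ζ,p72), (η,p71), (η,p72)}
These 16 distinct sets form the basis B.
Close under arbitrary unions to get τ_{X×Y}; counting gives |τ_{X×Y}| = 36.


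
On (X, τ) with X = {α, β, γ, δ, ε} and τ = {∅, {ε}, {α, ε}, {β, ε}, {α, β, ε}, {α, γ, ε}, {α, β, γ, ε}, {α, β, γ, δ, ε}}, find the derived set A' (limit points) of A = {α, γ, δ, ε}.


A' = {α, β, γ, δ}

For each x ∈ X, list the open sets U ∈ τ with x ∈ U, then check whether U ∩ (A ∖ {x}) ≠ ∅ for every such U.
  x = α: opens ∋ x are {α, ε}, {α, β, ε}, {α, γ, ε}, {α, β, γ, ε}, {α, β, γ, δ, ε}; each meets A ∖ {α}, so x IS a limit point.
  x = β: opens ∋ x are {β, ε}, {α, β, ε}, {α, β, γ, ε}, {α, β, γ, δ, ε}; each meets A ∖ {β}, so x IS a limit point.
  x = γ: opens ∋ x are {α, γ, ε}, {α, β, γ, ε}, {α, β, γ, δ, ε}; each meets A ∖ {γ}, so x IS a limit point.
  x = δ: opens ∋ x are {α, β, γ, δ, ε}; each meets A ∖ {δ}, so x IS a limit point.
  x = ε: open {ε} ∋ x has {ε} ∩ (A ∖ {ε}) = ∅, so x is NOT a limit point.
Collecting: A' = {α, β, γ, δ}.


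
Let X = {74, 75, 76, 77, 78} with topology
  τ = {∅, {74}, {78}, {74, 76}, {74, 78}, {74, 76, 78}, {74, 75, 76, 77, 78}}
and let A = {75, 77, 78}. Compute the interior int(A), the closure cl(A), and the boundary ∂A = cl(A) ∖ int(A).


int(A) = {78}, cl(A) = {75, 77, 78}, ∂A = {75, 77}.

Closed sets in (X, τ) are complements of opens:
  closed(X, τ) = {∅, {75, 77}, {75, 76, 77}, {75, 77, 78}, {74, 75, 76, 77}, {75, 76, 77, 78}, {74, 75, 76, 77, 78}}.
int(A) = ⋃ {U ∈ τ : U ⊆ A}. Opens contained in A: ∅, {78}.
Taking the union of these: int(A) = {78}.
cl(A) = ⋂ {C closed : A ⊆ C}. Closed sets containing A: {75, 77, 78}, {75, 76, 77, 78}, {74, 75, 76, 77, 78}.
Intersecting these: cl(A) = {75, 77, 78}.
∂A = cl(A) ∖ int(A) = {75, 77, 78} ∖ {78} = {75, 77}.


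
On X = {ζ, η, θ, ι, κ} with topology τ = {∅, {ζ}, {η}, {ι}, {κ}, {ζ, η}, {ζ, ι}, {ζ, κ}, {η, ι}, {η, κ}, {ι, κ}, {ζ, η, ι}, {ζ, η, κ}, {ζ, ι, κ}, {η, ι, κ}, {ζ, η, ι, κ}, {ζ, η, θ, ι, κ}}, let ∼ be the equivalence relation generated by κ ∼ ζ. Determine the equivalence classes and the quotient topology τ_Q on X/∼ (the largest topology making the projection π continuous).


X/∼ = {[ζ=κ], [η], [θ], [ι]}; |τ_Q| = 9.

Equivalence classes: [ζ=κ], [η], [θ], [ι].
Quotient map π: X → X/∼ sends ζ ↦ [ζ=κ], η ↦ [η], θ ↦ [θ], ι ↦ [ι], κ ↦ [ζ=κ].
For each subset V ⊆ X/∼, compute π^{-1}(V) ⊆ X and check whether π^{-1}(V) ∈ τ. V is open in τ_Q iff π^{-1}(V) ∈ τ.
  V = {}: π^{-1}(V) = ∅ ∈ τ ✓.
  V = {[ζ=κ]}: π^{-1}(V) = {ζ, κ} ∈ τ ✓.
  V = {[η]}: π^{-1}(V) = {η} ∈ τ ✓.
  V = {[ζ=κ], [η]}: π^{-1}(V) = {ζ, η, κ} ∈ τ ✓.
  V = {[θ]}: π^{-1}(V) = {θ} ∉ τ ✗.
  V = {[ζ=κ], [θ]}: π^{-1}(V) = {ζ, θ, κ} ∉ τ ✗.
  V = {[η], [θ]}: π^{-1}(V) = {η, θ} ∉ τ ✗.
  V = {[ζ=κ], [η], [θ]}: π^{-1}(V) = {ζ, η, θ, κ} ∉ τ ✗.
  V = {[ι]}: π^{-1}(V) = {ι} ∈ τ ✓.
  V = {[ζ=κ], [ι]}: π^{-1}(V) = {ζ, ι, κ} ∈ τ ✓.
  V = {[η], [ι]}: π^{-1}(V) = {η, ι} ∈ τ ✓.
  V = {[ζ=κ], [η], [ι]}: π^{-1}(V) = {ζ, η, ι, κ} ∈ τ ✓.
  V = {[θ], [ι]}: π^{-1}(V) = {θ, ι} ∉ τ ✗.
  V = {[ζ=κ], [θ], [ι]}: π^{-1}(V) = {ζ, θ, ι, κ} ∉ τ ✗.
  V = {[η], [θ], [ι]}: π^{-1}(V) = {η, θ, ι} ∉ τ ✗.
  V = {[ζ=κ], [η], [θ], [ι]}: π^{-1}(V) = {ζ, η, θ, ι, κ} ∈ τ ✓.
Open sets in the quotient: τ_Q = {{}, {[ζ=κ]}, {[η]}, {[ζ=κ], [η]}, {[ι]}, {[ζ=κ], [ι]}, {[η], [ι]}, {[ζ=κ], [η], [ι]}, {[ζ=κ], [η], [θ], [ι]}} (9 elements).


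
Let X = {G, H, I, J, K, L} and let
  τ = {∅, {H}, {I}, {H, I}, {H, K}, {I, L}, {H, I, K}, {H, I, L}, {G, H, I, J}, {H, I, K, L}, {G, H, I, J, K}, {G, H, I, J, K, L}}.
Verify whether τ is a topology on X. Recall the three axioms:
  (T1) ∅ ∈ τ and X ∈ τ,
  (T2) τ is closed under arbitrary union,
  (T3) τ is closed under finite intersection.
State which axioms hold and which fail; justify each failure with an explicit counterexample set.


τ is NOT a topology on X.

Axiom (T1): ∅ ∈ τ? Yes; X ∈ τ? Yes.
Axiom (T2/T3): check pairwise unions and intersections of members of τ.
Counterexample for (T2): {I, L} ∪ {G, H, I, J} = {G, H, I, J, L} ∉ τ. Therefore τ is NOT a topology.


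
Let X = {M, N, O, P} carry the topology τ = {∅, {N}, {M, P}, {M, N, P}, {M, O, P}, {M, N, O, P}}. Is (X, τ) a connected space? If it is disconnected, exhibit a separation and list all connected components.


(X, τ) is disconnected; components = [{N}, {M, O, P}].

Find clopen sets (U ∈ τ with X ∖ U ∈ τ):
  U = ∅, X ∖ U = {M, N, O, P} — both open, so U is clopen.
  U = {N}, X ∖ U = {M, O, P} — both open, so U is clopen.
  U = {M, O, P}, X ∖ U = {N} — both open, so U is clopen.
  U = {M, N, O, P}, X ∖ U = ∅ — both open, so U is clopen.
Nontrivial clopen(s) exist: e.g. {M, O, P}. So (X, τ) is disconnected.
Compute connected components by grouping points that agree on all clopens:
  component: {N}
  component: {M, O, P}


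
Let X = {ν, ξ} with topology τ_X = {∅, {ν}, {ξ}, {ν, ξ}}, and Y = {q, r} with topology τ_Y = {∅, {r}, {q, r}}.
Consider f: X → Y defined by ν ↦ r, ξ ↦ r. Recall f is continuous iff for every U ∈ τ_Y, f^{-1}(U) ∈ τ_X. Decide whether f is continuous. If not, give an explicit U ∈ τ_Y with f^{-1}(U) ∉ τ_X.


f IS continuous.

Compute f^{-1}(U) for each U ∈ τ_Y:
  U = ∅: f^{-1}(U) = ∅ ∈ τ_X ✓.
  U = {r}: f^{-1}(U) = {ν, ξ} ∈ τ_X ✓.
  U = {q, r}: f^{-1}(U) = {ν, ξ} ∈ τ_X ✓.
Every preimage lies in τ_X, so f IS continuous.


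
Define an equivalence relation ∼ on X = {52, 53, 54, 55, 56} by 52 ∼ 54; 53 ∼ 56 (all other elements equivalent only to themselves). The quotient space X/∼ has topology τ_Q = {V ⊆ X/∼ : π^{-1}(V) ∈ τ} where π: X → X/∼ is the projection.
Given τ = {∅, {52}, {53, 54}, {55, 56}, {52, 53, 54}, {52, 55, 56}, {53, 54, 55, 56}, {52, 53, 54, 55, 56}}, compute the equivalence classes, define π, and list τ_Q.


X/∼ = {[52=54], [53=56], [55]}; |τ_Q| = 2.

Equivalence classes: [52=54], [53=56], [55].
Quotient map π: X → X/∼ sends 52 ↦ [52=54], 53 ↦ [53=56], 54 ↦ [52=54], 55 ↦ [55], 56 ↦ [53=56].
For each subset V ⊆ X/∼, compute π^{-1}(V) ⊆ X and check whether π^{-1}(V) ∈ τ. V is open in τ_Q iff π^{-1}(V) ∈ τ.
  V = {}: π^{-1}(V) = ∅ ∈ τ ✓.
  V = {[52=54]}: π^{-1}(V) = {52, 54} ∉ τ ✗.
  V = {[53=56]}: π^{-1}(V) = {53, 56} ∉ τ ✗.
  V = {[52=54], [53=56]}: π^{-1}(V) = {52, 53, 54, 56} ∉ τ ✗.
  V = {[55]}: π^{-1}(V) = {55} ∉ τ ✗.
  V = {[52=54], [55]}: π^{-1}(V) = {52, 54, 55} ∉ τ ✗.
  V = {[53=56], [55]}: π^{-1}(V) = {53, 55, 56} ∉ τ ✗.
  V = {[52=54], [53=56], [55]}: π^{-1}(V) = {52, 53, 54, 55, 56} ∈ τ ✓.
Open sets in the quotient: τ_Q = {{}, {[52=54], [53=56], [55]}} (2 elements).
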